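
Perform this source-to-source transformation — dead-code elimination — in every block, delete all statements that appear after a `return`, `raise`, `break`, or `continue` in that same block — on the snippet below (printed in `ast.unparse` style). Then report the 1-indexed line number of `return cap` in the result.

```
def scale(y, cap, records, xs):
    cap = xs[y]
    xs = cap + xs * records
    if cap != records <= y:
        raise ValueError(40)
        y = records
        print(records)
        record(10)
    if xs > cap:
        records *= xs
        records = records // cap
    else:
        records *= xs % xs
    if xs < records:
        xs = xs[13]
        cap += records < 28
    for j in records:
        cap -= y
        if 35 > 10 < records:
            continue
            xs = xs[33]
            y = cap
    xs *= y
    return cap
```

19

Transformed code:
def scale(y, cap, records, xs):
    cap = xs[y]
    xs = cap + xs * records
    if cap != records <= y:
        raise ValueError(40)
    if xs > cap:
        records *= xs
        records = records // cap
    else:
        records *= xs % xs
    if xs < records:
        xs = xs[13]
        cap += records < 28
    for j in records:
        cap -= y
        if 35 > 10 < records:
            continue
    xs *= y
    return cap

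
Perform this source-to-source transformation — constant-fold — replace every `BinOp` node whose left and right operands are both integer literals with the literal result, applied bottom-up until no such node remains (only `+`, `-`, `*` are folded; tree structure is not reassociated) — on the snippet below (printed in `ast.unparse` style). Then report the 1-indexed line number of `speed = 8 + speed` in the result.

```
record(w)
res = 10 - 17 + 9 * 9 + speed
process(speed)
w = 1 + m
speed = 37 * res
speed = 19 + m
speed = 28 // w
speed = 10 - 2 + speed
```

Transformed code:
record(w)
res = 74 + speed
process(speed)
w = 1 + m
speed = 37 * res
speed = 19 + m
speed = 28 // w
speed = 8 + speed

8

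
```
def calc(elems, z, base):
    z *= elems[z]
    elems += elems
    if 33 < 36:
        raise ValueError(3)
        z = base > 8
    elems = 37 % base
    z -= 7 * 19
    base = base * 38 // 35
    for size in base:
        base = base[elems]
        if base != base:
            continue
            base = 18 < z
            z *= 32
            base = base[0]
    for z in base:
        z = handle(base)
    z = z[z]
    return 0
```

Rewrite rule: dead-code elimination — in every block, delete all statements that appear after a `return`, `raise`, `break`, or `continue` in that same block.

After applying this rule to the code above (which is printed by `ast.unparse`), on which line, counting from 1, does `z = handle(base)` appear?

14

Transformed code:
def calc(elems, z, base):
    z *= elems[z]
    elems += elems
    if 33 < 36:
        raise ValueError(3)
    elems = 37 % base
    z -= 7 * 19
    base = base * 38 // 35
    for size in base:
        base = base[elems]
        if base != base:
            continue
    for z in base:
        z = handle(base)
    z = z[z]
    return 0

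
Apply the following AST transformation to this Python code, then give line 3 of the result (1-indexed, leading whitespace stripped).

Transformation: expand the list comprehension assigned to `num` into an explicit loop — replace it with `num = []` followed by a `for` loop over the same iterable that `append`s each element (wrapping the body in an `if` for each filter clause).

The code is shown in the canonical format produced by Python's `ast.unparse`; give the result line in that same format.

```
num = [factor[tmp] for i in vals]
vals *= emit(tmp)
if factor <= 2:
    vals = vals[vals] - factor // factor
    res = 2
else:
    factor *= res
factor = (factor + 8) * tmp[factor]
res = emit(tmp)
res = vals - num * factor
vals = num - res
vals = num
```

Transformed code:
num = []
for i in vals:
    num.append(factor[tmp])
vals *= emit(tmp)
if factor <= 2:
    vals = vals[vals] - factor // factor
    res = 2
else:
    factor *= res
factor = (factor + 8) * tmp[factor]
res = emit(tmp)
res = vals - num * factor
vals = num - res
vals = num

num.append(factor[tmp])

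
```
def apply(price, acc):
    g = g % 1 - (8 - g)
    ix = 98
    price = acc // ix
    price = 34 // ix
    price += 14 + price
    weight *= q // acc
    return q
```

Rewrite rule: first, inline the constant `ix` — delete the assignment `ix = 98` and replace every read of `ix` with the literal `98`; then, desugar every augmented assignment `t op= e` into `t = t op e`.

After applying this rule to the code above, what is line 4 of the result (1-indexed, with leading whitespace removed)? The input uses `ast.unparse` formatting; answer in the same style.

Transformed code:
def apply(price, acc):
    g = g % 1 - (8 - g)
    price = acc // 98
    price = 34 // 98
    price = price + (14 + price)
    weight = weight * (q // acc)
    return q

price = 34 // 98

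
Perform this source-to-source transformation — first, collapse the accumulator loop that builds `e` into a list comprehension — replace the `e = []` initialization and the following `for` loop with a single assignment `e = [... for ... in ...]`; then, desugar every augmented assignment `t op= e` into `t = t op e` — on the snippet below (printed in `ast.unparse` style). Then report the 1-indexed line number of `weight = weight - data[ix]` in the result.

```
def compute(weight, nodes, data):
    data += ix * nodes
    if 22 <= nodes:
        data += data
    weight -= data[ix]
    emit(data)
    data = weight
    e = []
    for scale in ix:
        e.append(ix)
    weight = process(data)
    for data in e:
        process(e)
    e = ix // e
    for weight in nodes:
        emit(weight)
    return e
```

5

Transformed code:
def compute(weight, nodes, data):
    data = data + ix * nodes
    if 22 <= nodes:
        data = data + data
    weight = weight - data[ix]
    emit(data)
    data = weight
    e = [ix for scale in ix]
    weight = process(data)
    for data in e:
        process(e)
    e = ix // e
    for weight in nodes:
        emit(weight)
    return e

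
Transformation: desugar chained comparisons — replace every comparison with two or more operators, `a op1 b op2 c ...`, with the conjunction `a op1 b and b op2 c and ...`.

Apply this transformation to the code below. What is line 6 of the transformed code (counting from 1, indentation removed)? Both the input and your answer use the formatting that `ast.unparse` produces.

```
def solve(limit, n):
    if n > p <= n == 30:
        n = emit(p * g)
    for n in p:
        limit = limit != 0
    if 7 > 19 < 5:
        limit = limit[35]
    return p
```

Transformed code:
def solve(limit, n):
    if n > p and p <= n and (n == 30):
        n = emit(p * g)
    for n in p:
        limit = limit != 0
    if 7 > 19 and 19 < 5:
        limit = limit[35]
    return p

if 7 > 19 and 19 < 5:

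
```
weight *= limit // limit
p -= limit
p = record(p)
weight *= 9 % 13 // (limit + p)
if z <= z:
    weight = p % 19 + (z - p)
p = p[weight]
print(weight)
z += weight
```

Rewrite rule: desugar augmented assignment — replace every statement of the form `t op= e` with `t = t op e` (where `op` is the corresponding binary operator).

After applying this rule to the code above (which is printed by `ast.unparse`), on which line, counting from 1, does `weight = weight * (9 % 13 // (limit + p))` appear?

Transformed code:
weight = weight * (limit // limit)
p = p - limit
p = record(p)
weight = weight * (9 % 13 // (limit + p))
if z <= z:
    weight = p % 19 + (z - p)
p = p[weight]
print(weight)
z = z + weight

4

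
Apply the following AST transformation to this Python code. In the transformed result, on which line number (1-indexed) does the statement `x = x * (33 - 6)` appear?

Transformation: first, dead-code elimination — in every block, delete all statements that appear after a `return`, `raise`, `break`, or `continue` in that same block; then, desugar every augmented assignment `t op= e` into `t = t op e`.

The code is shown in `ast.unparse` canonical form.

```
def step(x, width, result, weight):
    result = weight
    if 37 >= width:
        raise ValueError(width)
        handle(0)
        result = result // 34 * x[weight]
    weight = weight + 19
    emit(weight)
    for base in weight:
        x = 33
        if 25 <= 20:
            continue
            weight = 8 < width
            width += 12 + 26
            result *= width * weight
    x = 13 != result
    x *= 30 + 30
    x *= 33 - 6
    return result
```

13

Transformed code:
def step(x, width, result, weight):
    result = weight
    if 37 >= width:
        raise ValueError(width)
    weight = weight + 19
    emit(weight)
    for base in weight:
        x = 33
        if 25 <= 20:
            continue
    x = 13 != result
    x = x * (30 + 30)
    x = x * (33 - 6)
    return result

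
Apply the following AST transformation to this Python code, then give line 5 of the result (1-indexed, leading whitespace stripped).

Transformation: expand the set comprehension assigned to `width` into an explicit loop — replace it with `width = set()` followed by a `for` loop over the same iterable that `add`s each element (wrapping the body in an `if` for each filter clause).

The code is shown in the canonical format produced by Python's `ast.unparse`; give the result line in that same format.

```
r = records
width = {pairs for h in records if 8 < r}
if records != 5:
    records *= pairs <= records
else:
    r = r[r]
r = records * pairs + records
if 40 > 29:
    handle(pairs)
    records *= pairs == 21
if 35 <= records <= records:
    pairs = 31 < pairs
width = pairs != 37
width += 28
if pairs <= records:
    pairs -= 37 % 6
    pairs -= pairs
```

Transformed code:
r = records
width = set()
for h in records:
    if 8 < r:
        width.add(pairs)
if records != 5:
    records *= pairs <= records
else:
    r = r[r]
r = records * pairs + records
if 40 > 29:
    handle(pairs)
    records *= pairs == 21
if 35 <= records <= records:
    pairs = 31 < pairs
width = pairs != 37
width += 28
if pairs <= records:
    pairs -= 37 % 6
    pairs -= pairs

width.add(pairs)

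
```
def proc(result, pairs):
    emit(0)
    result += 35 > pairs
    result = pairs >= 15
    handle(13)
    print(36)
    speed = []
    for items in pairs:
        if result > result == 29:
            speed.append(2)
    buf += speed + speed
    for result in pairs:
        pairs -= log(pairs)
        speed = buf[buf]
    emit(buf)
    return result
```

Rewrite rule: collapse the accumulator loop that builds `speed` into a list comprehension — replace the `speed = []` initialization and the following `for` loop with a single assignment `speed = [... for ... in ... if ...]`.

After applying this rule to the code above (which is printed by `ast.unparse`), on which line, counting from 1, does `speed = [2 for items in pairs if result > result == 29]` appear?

Transformed code:
def proc(result, pairs):
    emit(0)
    result += 35 > pairs
    result = pairs >= 15
    handle(13)
    print(36)
    speed = [2 for items in pairs if result > result == 29]
    buf += speed + speed
    for result in pairs:
        pairs -= log(pairs)
        speed = buf[buf]
    emit(buf)
    return result

7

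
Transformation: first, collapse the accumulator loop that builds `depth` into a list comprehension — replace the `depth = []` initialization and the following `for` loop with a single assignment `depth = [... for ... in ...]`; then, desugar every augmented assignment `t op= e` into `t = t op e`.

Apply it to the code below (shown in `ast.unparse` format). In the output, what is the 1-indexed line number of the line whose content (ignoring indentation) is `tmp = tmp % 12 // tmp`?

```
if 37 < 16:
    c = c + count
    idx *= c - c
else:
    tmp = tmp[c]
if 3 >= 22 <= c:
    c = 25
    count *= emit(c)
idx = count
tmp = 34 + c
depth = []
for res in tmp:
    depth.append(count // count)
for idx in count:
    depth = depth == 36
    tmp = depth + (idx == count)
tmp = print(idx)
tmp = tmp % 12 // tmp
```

16

Transformed code:
if 37 < 16:
    c = c + count
    idx = idx * (c - c)
else:
    tmp = tmp[c]
if 3 >= 22 <= c:
    c = 25
    count = count * emit(c)
idx = count
tmp = 34 + c
depth = [count // count for res in tmp]
for idx in count:
    depth = depth == 36
    tmp = depth + (idx == count)
tmp = print(idx)
tmp = tmp % 12 // tmp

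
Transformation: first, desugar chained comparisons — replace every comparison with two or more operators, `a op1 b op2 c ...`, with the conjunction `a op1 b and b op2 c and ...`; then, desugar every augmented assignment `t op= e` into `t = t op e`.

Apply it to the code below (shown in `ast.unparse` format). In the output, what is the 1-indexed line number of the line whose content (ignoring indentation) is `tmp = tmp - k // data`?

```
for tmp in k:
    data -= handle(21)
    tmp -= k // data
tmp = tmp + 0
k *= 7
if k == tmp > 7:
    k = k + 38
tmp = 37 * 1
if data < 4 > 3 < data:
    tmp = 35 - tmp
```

3

Transformed code:
for tmp in k:
    data = data - handle(21)
    tmp = tmp - k // data
tmp = tmp + 0
k = k * 7
if k == tmp and tmp > 7:
    k = k + 38
tmp = 37 * 1
if data < 4 and 4 > 3 and (3 < data):
    tmp = 35 - tmp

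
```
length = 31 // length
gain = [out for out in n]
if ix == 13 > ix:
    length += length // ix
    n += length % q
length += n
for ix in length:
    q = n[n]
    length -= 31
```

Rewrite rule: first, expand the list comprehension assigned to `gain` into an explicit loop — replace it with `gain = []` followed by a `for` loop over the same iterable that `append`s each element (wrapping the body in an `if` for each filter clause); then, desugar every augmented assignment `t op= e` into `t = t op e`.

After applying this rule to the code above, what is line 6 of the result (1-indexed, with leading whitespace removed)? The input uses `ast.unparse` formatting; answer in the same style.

Transformed code:
length = 31 // length
gain = []
for out in n:
    gain.append(out)
if ix == 13 > ix:
    length = length + length // ix
    n = n + length % q
length = length + n
for ix in length:
    q = n[n]
    length = length - 31

length = length + length // ix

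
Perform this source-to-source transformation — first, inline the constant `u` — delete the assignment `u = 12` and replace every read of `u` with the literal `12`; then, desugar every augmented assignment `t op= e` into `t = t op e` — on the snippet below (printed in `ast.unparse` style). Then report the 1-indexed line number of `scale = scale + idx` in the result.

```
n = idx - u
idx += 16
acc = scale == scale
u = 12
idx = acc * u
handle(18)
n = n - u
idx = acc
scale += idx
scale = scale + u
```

Transformed code:
n = idx - 12
idx = idx + 16
acc = scale == scale
idx = acc * 12
handle(18)
n = n - 12
idx = acc
scale = scale + idx
scale = scale + 12

8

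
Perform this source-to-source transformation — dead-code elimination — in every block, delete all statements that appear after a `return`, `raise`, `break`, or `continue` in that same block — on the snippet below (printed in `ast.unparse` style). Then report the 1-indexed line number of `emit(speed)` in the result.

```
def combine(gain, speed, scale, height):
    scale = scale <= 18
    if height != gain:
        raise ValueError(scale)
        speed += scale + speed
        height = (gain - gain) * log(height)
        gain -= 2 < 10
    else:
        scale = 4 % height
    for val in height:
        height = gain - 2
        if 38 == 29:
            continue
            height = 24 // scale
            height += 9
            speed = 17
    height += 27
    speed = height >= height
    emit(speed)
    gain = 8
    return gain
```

13

Transformed code:
def combine(gain, speed, scale, height):
    scale = scale <= 18
    if height != gain:
        raise ValueError(scale)
    else:
        scale = 4 % height
    for val in height:
        height = gain - 2
        if 38 == 29:
            continue
    height += 27
    speed = height >= height
    emit(speed)
    gain = 8
    return gain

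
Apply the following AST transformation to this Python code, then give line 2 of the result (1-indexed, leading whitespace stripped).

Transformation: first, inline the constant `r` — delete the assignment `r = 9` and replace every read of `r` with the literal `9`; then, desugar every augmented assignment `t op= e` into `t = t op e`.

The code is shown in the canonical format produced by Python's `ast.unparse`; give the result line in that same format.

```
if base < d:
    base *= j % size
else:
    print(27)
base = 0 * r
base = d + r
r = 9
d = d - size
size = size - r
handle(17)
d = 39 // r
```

Transformed code:
if base < d:
    base = base * (j % size)
else:
    print(27)
base = 0 * 9
base = d + 9
d = d - size
size = size - 9
handle(17)
d = 39 // 9

base = base * (j % size)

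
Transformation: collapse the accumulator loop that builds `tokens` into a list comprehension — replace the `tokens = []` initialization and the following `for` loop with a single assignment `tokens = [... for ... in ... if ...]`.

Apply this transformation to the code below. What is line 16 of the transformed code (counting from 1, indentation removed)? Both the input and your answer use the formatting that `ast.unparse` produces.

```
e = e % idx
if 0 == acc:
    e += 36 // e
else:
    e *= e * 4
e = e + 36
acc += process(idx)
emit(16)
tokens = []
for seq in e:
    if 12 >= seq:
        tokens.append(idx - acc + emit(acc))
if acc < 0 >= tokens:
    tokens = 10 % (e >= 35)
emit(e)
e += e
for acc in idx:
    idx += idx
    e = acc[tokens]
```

Transformed code:
e = e % idx
if 0 == acc:
    e += 36 // e
else:
    e *= e * 4
e = e + 36
acc += process(idx)
emit(16)
tokens = [idx - acc + emit(acc) for seq in e if 12 >= seq]
if acc < 0 >= tokens:
    tokens = 10 % (e >= 35)
emit(e)
e += e
for acc in idx:
    idx += idx
    e = acc[tokens]

e = acc[tokens]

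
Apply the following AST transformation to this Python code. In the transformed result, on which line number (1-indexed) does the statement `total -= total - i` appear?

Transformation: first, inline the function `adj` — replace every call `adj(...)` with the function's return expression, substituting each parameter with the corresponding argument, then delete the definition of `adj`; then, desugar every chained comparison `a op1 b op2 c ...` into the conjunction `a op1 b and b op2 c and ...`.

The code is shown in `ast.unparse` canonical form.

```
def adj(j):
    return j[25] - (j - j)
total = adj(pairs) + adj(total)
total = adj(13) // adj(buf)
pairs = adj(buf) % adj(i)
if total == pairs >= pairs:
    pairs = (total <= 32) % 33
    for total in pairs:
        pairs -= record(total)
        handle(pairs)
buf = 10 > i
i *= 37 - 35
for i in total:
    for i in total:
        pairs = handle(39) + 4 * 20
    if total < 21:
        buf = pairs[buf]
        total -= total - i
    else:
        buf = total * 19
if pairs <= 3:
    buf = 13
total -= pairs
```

16

Transformed code:
total = pairs[25] - (pairs - pairs) + (total[25] - (total - total))
total = (13[25] - (13 - 13)) // (buf[25] - (buf - buf))
pairs = (buf[25] - (buf - buf)) % (i[25] - (i - i))
if total == pairs and pairs >= pairs:
    pairs = (total <= 32) % 33
    for total in pairs:
        pairs -= record(total)
        handle(pairs)
buf = 10 > i
i *= 37 - 35
for i in total:
    for i in total:
        pairs = handle(39) + 4 * 20
    if total < 21:
        buf = pairs[buf]
        total -= total - i
    else:
        buf = total * 19
if pairs <= 3:
    buf = 13
total -= pairs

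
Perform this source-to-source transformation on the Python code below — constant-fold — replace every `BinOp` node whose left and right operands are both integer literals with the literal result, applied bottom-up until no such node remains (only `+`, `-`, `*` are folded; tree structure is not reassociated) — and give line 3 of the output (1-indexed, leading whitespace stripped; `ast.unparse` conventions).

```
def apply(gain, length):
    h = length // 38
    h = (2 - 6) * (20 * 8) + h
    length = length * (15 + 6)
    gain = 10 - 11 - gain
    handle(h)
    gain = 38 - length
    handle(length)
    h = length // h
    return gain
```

h = -640 + h

Transformed code:
def apply(gain, length):
    h = length // 38
    h = -640 + h
    length = length * 21
    gain = -1 - gain
    handle(h)
    gain = 38 - length
    handle(length)
    h = length // h
    return gain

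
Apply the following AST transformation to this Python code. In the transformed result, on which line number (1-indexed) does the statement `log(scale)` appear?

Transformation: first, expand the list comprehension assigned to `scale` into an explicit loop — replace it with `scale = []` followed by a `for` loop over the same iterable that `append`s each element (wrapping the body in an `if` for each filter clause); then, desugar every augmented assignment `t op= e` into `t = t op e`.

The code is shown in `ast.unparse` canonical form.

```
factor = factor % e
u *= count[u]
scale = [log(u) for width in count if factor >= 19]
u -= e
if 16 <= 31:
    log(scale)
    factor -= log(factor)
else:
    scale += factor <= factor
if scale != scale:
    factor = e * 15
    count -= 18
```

Transformed code:
factor = factor % e
u = u * count[u]
scale = []
for width in count:
    if factor >= 19:
        scale.append(log(u))
u = u - e
if 16 <= 31:
    log(scale)
    factor = factor - log(factor)
else:
    scale = scale + (factor <= factor)
if scale != scale:
    factor = e * 15
    count = count - 18

9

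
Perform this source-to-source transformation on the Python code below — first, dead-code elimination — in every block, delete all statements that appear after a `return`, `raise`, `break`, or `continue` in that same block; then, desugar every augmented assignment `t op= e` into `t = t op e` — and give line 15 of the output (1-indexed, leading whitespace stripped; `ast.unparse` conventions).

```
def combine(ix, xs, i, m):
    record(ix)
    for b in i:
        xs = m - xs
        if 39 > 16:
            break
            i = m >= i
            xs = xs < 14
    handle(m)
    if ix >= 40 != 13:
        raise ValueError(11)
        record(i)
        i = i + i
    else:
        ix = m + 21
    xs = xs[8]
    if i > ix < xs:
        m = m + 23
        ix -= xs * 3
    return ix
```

ix = ix - xs * 3

Transformed code:
def combine(ix, xs, i, m):
    record(ix)
    for b in i:
        xs = m - xs
        if 39 > 16:
            break
    handle(m)
    if ix >= 40 != 13:
        raise ValueError(11)
    else:
        ix = m + 21
    xs = xs[8]
    if i > ix < xs:
        m = m + 23
        ix = ix - xs * 3
    return ix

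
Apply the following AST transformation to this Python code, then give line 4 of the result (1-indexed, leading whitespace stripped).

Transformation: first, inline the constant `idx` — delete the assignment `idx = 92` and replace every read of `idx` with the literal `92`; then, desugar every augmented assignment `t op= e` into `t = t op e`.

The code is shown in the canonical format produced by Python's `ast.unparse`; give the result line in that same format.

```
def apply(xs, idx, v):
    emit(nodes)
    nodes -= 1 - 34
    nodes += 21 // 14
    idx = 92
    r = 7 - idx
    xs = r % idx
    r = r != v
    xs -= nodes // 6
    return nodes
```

Transformed code:
def apply(xs, idx, v):
    emit(nodes)
    nodes = nodes - (1 - 34)
    nodes = nodes + 21 // 14
    r = 7 - 92
    xs = r % 92
    r = r != v
    xs = xs - nodes // 6
    return nodes

nodes = nodes + 21 // 14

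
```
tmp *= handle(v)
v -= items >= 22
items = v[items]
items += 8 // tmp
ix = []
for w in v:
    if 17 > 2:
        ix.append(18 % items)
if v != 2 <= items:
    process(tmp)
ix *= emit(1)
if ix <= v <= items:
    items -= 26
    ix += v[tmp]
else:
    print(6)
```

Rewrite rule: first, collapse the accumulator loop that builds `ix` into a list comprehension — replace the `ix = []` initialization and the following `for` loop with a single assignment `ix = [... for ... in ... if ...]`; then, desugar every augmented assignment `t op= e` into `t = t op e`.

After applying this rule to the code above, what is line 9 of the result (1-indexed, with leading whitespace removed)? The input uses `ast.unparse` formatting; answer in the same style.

Transformed code:
tmp = tmp * handle(v)
v = v - (items >= 22)
items = v[items]
items = items + 8 // tmp
ix = [18 % items for w in v if 17 > 2]
if v != 2 <= items:
    process(tmp)
ix = ix * emit(1)
if ix <= v <= items:
    items = items - 26
    ix = ix + v[tmp]
else:
    print(6)

if ix <= v <= items:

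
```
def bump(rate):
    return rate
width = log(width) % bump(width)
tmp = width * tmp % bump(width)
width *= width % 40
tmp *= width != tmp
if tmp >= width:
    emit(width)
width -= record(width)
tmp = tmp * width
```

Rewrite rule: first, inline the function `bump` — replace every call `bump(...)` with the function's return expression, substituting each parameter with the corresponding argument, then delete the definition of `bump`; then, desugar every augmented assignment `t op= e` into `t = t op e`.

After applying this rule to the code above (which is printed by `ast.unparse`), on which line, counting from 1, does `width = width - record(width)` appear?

Transformed code:
width = log(width) % width
tmp = width * tmp % width
width = width * (width % 40)
tmp = tmp * (width != tmp)
if tmp >= width:
    emit(width)
width = width - record(width)
tmp = tmp * width

7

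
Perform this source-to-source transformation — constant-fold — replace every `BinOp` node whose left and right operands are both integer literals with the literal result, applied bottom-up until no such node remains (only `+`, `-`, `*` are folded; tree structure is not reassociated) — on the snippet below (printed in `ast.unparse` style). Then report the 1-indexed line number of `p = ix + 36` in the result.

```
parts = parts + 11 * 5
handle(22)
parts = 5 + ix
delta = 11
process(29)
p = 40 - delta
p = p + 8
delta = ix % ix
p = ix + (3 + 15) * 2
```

Transformed code:
parts = parts + 55
handle(22)
parts = 5 + ix
delta = 11
process(29)
p = 40 - delta
p = p + 8
delta = ix % ix
p = ix + 36

9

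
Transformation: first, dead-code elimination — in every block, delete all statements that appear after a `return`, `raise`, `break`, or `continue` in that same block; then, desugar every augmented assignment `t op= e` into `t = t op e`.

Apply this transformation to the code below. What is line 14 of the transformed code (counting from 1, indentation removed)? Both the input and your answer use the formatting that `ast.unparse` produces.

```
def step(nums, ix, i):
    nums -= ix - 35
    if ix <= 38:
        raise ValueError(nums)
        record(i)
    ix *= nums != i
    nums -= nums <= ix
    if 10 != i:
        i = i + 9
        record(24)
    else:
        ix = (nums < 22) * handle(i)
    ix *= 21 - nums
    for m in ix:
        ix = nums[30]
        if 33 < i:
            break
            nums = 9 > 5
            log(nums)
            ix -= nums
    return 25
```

Transformed code:
def step(nums, ix, i):
    nums = nums - (ix - 35)
    if ix <= 38:
        raise ValueError(nums)
    ix = ix * (nums != i)
    nums = nums - (nums <= ix)
    if 10 != i:
        i = i + 9
        record(24)
    else:
        ix = (nums < 22) * handle(i)
    ix = ix * (21 - nums)
    for m in ix:
        ix = nums[30]
        if 33 < i:
            break
    return 25

ix = nums[30]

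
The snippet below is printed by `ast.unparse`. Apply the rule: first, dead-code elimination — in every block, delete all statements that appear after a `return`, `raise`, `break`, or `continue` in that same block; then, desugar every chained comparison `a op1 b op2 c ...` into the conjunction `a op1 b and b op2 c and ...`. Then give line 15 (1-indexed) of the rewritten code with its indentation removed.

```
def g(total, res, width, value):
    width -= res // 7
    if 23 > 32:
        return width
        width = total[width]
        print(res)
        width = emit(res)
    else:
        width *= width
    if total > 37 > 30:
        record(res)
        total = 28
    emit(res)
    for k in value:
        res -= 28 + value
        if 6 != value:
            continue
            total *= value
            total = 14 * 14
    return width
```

Transformed code:
def g(total, res, width, value):
    width -= res // 7
    if 23 > 32:
        return width
    else:
        width *= width
    if total > 37 and 37 > 30:
        record(res)
        total = 28
    emit(res)
    for k in value:
        res -= 28 + value
        if 6 != value:
            continue
    return width

return width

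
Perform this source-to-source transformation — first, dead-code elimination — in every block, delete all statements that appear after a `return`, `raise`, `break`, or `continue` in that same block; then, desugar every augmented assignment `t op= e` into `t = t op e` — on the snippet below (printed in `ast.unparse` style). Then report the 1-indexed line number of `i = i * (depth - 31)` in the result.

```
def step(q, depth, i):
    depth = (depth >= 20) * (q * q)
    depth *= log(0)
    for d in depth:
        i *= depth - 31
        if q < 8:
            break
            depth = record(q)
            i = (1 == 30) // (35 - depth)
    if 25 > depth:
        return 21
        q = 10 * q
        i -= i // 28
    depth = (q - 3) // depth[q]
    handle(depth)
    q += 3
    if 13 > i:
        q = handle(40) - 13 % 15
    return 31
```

5

Transformed code:
def step(q, depth, i):
    depth = (depth >= 20) * (q * q)
    depth = depth * log(0)
    for d in depth:
        i = i * (depth - 31)
        if q < 8:
            break
    if 25 > depth:
        return 21
    depth = (q - 3) // depth[q]
    handle(depth)
    q = q + 3
    if 13 > i:
        q = handle(40) - 13 % 15
    return 31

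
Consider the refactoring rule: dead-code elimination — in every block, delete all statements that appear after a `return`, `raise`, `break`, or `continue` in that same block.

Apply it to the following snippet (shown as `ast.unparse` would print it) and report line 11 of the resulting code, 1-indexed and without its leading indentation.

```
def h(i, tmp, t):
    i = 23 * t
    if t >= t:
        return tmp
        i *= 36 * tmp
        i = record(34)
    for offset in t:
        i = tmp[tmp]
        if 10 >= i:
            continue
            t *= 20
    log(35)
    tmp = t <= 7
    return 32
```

Transformed code:
def h(i, tmp, t):
    i = 23 * t
    if t >= t:
        return tmp
    for offset in t:
        i = tmp[tmp]
        if 10 >= i:
            continue
    log(35)
    tmp = t <= 7
    return 32

return 32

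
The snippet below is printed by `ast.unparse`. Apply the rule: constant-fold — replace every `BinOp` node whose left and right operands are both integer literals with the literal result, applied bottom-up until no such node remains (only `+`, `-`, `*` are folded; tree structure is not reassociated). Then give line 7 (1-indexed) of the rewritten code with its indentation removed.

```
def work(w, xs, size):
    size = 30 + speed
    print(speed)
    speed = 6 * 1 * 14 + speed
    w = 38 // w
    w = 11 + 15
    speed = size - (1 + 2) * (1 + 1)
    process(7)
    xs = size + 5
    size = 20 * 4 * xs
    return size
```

Transformed code:
def work(w, xs, size):
    size = 30 + speed
    print(speed)
    speed = 84 + speed
    w = 38 // w
    w = 26
    speed = size - 6
    process(7)
    xs = size + 5
    size = 80 * xs
    return size

speed = size - 6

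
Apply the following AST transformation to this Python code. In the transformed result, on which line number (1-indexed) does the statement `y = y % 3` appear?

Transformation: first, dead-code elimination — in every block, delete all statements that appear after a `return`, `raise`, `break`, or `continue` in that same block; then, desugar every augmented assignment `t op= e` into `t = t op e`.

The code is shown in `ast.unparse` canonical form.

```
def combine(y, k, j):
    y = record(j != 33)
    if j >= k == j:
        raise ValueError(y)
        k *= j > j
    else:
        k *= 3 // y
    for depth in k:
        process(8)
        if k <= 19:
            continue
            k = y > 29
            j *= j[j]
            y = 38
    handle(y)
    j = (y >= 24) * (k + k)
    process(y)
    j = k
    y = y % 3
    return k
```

15

Transformed code:
def combine(y, k, j):
    y = record(j != 33)
    if j >= k == j:
        raise ValueError(y)
    else:
        k = k * (3 // y)
    for depth in k:
        process(8)
        if k <= 19:
            continue
    handle(y)
    j = (y >= 24) * (k + k)
    process(y)
    j = k
    y = y % 3
    return k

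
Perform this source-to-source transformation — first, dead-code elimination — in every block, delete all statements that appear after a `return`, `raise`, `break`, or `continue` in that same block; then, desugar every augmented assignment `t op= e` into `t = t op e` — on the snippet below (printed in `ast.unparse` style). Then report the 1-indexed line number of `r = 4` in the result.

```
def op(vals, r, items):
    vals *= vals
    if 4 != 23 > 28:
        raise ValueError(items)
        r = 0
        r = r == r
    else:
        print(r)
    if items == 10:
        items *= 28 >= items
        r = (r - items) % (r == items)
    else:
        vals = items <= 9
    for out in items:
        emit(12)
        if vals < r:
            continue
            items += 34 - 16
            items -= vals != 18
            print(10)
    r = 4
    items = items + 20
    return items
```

Transformed code:
def op(vals, r, items):
    vals = vals * vals
    if 4 != 23 > 28:
        raise ValueError(items)
    else:
        print(r)
    if items == 10:
        items = items * (28 >= items)
        r = (r - items) % (r == items)
    else:
        vals = items <= 9
    for out in items:
        emit(12)
        if vals < r:
            continue
    r = 4
    items = items + 20
    return items

16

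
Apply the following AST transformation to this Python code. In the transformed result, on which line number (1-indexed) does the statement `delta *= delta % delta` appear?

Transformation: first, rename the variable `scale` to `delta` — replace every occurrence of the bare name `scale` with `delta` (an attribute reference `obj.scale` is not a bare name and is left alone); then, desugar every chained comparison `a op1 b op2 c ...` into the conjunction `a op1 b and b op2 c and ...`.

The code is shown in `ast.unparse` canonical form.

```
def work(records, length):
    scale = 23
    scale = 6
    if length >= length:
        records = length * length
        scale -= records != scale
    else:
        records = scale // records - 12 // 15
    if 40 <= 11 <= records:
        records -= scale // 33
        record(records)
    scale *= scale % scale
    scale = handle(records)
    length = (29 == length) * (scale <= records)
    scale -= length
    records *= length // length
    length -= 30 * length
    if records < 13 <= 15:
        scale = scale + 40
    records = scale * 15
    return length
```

Transformed code:
def work(records, length):
    delta = 23
    delta = 6
    if length >= length:
        records = length * length
        delta -= records != delta
    else:
        records = delta // records - 12 // 15
    if 40 <= 11 and 11 <= records:
        records -= delta // 33
        record(records)
    delta *= delta % delta
    delta = handle(records)
    length = (29 == length) * (delta <= records)
    delta -= length
    records *= length // length
    length -= 30 * length
    if records < 13 and 13 <= 15:
        delta = delta + 40
    records = delta * 15
    return length

12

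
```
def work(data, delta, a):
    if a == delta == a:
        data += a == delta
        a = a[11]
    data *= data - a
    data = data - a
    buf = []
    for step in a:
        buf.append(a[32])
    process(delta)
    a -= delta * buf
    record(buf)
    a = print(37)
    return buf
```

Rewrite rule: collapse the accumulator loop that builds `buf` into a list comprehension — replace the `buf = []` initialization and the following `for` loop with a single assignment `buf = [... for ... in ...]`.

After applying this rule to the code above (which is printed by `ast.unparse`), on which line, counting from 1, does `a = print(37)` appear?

11

Transformed code:
def work(data, delta, a):
    if a == delta == a:
        data += a == delta
        a = a[11]
    data *= data - a
    data = data - a
    buf = [a[32] for step in a]
    process(delta)
    a -= delta * buf
    record(buf)
    a = print(37)
    return buf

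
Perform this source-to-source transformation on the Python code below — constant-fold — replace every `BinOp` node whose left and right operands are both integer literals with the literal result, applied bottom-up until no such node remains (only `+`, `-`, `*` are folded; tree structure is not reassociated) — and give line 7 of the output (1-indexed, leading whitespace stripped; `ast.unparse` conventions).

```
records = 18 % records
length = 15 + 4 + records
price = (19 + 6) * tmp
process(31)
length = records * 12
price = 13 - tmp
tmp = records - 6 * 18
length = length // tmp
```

tmp = records - 108

Transformed code:
records = 18 % records
length = 19 + records
price = 25 * tmp
process(31)
length = records * 12
price = 13 - tmp
tmp = records - 108
length = length // tmp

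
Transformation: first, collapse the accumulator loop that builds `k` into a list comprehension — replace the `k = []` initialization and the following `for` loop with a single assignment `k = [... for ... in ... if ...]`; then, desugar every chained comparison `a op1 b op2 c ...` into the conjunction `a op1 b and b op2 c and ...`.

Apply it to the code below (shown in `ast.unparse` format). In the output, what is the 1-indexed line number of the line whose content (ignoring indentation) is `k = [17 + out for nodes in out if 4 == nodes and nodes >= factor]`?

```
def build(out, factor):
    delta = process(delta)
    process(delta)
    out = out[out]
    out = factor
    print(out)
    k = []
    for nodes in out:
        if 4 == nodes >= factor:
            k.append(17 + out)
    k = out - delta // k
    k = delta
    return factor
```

7

Transformed code:
def build(out, factor):
    delta = process(delta)
    process(delta)
    out = out[out]
    out = factor
    print(out)
    k = [17 + out for nodes in out if 4 == nodes and nodes >= factor]
    k = out - delta // k
    k = delta
    return factor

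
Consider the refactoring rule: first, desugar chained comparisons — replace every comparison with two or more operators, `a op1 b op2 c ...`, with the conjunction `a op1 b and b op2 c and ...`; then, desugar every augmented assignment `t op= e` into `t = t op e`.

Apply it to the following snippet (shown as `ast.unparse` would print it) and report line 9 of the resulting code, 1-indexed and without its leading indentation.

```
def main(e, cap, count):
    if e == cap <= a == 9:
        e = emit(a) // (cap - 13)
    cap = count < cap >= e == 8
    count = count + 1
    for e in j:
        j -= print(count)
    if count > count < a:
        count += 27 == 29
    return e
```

count = count + (27 == 29)

Transformed code:
def main(e, cap, count):
    if e == cap and cap <= a and (a == 9):
        e = emit(a) // (cap - 13)
    cap = count < cap and cap >= e and (e == 8)
    count = count + 1
    for e in j:
        j = j - print(count)
    if count > count and count < a:
        count = count + (27 == 29)
    return e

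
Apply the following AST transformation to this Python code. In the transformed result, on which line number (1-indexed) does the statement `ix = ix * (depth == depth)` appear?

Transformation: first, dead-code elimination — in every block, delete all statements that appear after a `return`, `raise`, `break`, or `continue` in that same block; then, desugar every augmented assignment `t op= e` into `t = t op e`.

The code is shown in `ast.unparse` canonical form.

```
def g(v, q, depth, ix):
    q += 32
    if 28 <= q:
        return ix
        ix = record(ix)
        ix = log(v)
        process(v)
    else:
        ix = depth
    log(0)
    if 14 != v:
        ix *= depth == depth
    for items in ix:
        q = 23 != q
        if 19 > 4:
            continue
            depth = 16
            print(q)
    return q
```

9

Transformed code:
def g(v, q, depth, ix):
    q = q + 32
    if 28 <= q:
        return ix
    else:
        ix = depth
    log(0)
    if 14 != v:
        ix = ix * (depth == depth)
    for items in ix:
        q = 23 != q
        if 19 > 4:
            continue
    return q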